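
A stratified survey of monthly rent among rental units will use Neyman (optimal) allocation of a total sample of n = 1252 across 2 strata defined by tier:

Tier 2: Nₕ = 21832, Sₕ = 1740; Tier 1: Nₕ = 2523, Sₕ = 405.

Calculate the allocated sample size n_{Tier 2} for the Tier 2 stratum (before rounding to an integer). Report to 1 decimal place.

Neyman allocation: nₕ = n·NₕSₕ / Σⱼ NⱼSⱼ.
Σ NⱼSⱼ = 21832·1740 + 2523·405 = 3.9009495 × 10^7.
n_{Tier 2} = 1252·21832·1740 / (3.9009495 × 10^7) = 1219.2.

1219.2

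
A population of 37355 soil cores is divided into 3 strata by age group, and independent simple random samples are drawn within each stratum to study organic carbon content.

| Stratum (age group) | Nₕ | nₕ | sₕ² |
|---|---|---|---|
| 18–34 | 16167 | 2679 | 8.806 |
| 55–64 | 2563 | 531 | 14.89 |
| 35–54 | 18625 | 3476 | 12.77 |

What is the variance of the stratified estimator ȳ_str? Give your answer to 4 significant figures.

Var(ȳ_str) = Σₕ Wₕ²(1 − fₕ)sₕ²/nₕ with Wₕ = Nₕ/N, N = 37355.
18–34: Wₕ = 0.43279347; term = 0.43279347²·(1 − 0.16570792)·8.806/2679 = 5.1367151 × 10^-4.
55–64: Wₕ = 0.06861197; term = 0.06861197²·(1 − 0.20717909)·14.89/531 = 1.0465862 × 10^-4.
35–54: Wₕ = 0.49859457; term = 0.49859457²·(1 − 0.18663087)·12.77/3476 = 7.4283763 × 10^-4.
Sum = 0.0013611678.

0.001361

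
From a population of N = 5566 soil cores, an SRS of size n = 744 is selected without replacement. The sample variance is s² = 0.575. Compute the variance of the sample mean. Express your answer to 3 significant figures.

6.70 × 10^-4

Under SRS without replacement, Var(ȳ) = (1 − f)·s²/n with f = n/N = 744/5566 = 0.13366870.
Var(ȳ) = (1 − 0.13366870)·0.575/744 = 0.86633130·7.7284946 × 10^-4 = 6.6954368 × 10^-4.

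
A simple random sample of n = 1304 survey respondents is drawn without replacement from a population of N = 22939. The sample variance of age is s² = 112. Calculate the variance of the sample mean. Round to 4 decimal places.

0.0810

Under SRS without replacement, Var(ȳ) = (1 − f)·s²/n with f = n/N = 1304/22939 = 0.05684642.
Var(ȳ) = (1 − 0.05684642)·112/1304 = 0.94315358·0.085889571 = 0.081007056.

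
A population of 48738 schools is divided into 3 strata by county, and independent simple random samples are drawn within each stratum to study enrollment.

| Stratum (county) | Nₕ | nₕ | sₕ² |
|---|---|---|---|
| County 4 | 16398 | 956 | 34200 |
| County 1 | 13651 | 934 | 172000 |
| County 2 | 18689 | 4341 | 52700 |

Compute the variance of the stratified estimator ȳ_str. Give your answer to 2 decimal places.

Var(ȳ_str) = Σₕ Wₕ²(1 − fₕ)sₕ²/nₕ with Wₕ = Nₕ/N, N = 48738.
County 4: Wₕ = 0.33645205; term = 0.33645205²·(1 − 0.05829979)·34200/956 = 3.8135306.
County 1: Wₕ = 0.28008946; term = 0.28008946²·(1 − 0.06841990)·172000/934 = 13.458458.
County 2: Wₕ = 0.38345849; term = 0.38345849²·(1 − 0.23227567)·52700/4341 = 1.3704489.
Sum = 18.642438.

18.64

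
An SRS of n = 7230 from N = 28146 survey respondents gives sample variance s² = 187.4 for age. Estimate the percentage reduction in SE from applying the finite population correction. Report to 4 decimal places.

f = n/N = 7230/28146 = 0.25687487.
SE_no-fpc = √(s²/n) = 0.16099621; SE_fpc = √((1−f)s²/n) = 0.13878631.
Ratio = √(1−f) = 0.86204706. Reduction = 100·(1 − 0.86204706) = 13.7953%.

13.7953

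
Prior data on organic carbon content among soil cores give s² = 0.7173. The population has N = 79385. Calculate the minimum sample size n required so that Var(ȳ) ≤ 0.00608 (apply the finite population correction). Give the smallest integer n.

118

Without fpc, n₀ = s²/D = 0.7173/0.00608 = 117.9770.
With fpc, (1 − n/N)·s²/n ≤ D requires n ≥ n₀/(1 + n₀/N) = 117.9770/(1 + 117.9770/79385) = 117.8019.
Rounding up, n = 118.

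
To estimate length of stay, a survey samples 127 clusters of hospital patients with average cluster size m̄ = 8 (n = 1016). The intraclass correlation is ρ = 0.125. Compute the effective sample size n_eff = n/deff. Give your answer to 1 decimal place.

deff = 1 + (8 − 1)·0.125 = 1 + 0.875 = 1.875.
n_eff = 1016 / 1.875 = 541.9.

541.9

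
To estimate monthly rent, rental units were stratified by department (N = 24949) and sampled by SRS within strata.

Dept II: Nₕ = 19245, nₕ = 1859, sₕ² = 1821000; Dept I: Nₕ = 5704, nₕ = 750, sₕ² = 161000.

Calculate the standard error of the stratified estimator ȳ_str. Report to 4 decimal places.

Var(ȳ_str) = Σₕ Wₕ²(1 − fₕ)sₕ²/nₕ with Wₕ = Nₕ/N, N = 24949.
Dept II: Wₕ = 0.77137360; term = 0.77137360²·(1 − 0.09659652)·1821000/1859 = 526.55272.
Dept I: Wₕ = 0.22862640; term = 0.22862640²·(1 − 0.13148668)·161000/750 = 9.7452693.
Sum = 536.29799.
SE = √(536.29799) = 23.1581.

23.1581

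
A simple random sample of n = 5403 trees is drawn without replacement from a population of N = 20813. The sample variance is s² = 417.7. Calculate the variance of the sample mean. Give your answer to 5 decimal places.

Under SRS without replacement, Var(ȳ) = (1 − f)·s²/n with f = n/N = 5403/20813 = 0.25959737.
Var(ȳ) = (1 − 0.25959737)·417.7/5403 = 0.74040263·0.077308902 = 0.057239715.

0.05724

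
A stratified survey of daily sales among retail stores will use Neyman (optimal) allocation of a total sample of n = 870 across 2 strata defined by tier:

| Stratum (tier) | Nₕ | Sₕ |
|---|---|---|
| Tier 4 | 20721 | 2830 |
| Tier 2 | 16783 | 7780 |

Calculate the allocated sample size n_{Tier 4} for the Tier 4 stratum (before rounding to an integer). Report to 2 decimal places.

269.63

Neyman allocation: nₕ = n·NₕSₕ / Σⱼ NⱼSⱼ.
Σ NⱼSⱼ = 20721·2830 + 16783·7780 = 1.8921217 × 10^8.
n_{Tier 4} = 870·20721·2830 / (1.8921217 × 10^8) = 269.63.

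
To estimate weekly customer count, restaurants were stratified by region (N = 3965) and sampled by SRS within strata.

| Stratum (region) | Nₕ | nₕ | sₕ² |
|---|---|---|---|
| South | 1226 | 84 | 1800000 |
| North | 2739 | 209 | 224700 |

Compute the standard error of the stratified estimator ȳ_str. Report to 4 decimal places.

Var(ȳ_str) = Σₕ Wₕ²(1 − fₕ)sₕ²/nₕ with Wₕ = Nₕ/N, N = 3965.
South: Wₕ = 0.30920555; term = 0.30920555²·(1 − 0.06851550)·1800000/84 = 1908.3736.
North: Wₕ = 0.69079445; term = 0.69079445²·(1 − 0.07630522)·224700/209 = 473.89591.
Sum = 2382.2695.
SE = √(2382.2695) = 48.8085.

48.8085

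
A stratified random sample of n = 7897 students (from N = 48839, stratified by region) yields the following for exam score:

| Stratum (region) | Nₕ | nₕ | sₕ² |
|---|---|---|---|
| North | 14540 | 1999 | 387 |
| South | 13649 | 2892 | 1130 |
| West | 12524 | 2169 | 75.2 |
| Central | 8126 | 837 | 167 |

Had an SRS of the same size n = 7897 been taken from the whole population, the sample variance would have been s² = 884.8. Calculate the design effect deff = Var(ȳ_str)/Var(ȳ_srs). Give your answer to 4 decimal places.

Var(ȳ_str) = Σ Wₕ²(1−fₕ)sₕ²/nₕ with Wₕ = Nₕ/48839:
  North: (14540/48839)²·(1−1999/14540)·387/1999 = 0.014799983
  South: (13649/48839)²·(1−2892/13649)·1130/2892 = 0.024051304
  West: (12524/48839)²·(1−2169/12524)·75.2/2169 = 0.0018850285
  Central: (8126/48839)²·(1−837/8126)·167/837 = 0.0049545276
  → Var(ȳ_str) = 0.045690843.
Var(ȳ_srs) = (1 − 7897/48839)·884.8/7897 = 0.093925879.
deff = 0.045690843 / 0.093925879 = 0.4865.

0.4865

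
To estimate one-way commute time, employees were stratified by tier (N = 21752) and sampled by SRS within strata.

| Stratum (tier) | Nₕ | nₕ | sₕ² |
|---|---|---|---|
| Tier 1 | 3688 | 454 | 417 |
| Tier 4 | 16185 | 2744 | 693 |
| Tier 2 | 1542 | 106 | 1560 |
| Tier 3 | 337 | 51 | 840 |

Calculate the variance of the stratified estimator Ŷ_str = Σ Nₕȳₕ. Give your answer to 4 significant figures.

Var(Ŷ_str) = Σₕ Nₕ²(1 − fₕ)sₕ²/nₕ.
Tier 1: 3688²·(1 − 454/3688)·417/454 = 1.0954968 × 10^7.
Tier 4: 16185²·(1 − 2744/16185)·693/2744 = 5.4940602 × 10^7.
Tier 2: 1542²·(1 − 106/1542)·1560/106 = 3.2587988 × 10^7.
Tier 3: 337²·(1 − 51/337)·840/51 = 1.5874682 × 10^6.
Sum = 1.0007103 × 10^8.

1.001 × 10^8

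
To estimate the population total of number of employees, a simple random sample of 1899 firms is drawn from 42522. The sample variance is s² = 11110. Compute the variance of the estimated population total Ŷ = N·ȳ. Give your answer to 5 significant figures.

Var(Ŷ) = N²·Var(ȳ) = N²·(1 − n/N)·s²/n.
f = 1899/42522 = 0.04465924; Var(ȳ) = 0.95534076·11110/1899 = 5.5891711.
Var(Ŷ) = 42522² · 5.5891711 = 1.0105895 × 10^10.

1.0106 × 10^10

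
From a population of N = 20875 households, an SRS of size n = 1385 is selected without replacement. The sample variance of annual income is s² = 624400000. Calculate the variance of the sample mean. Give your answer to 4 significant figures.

Under SRS without replacement, Var(ȳ) = (1 − f)·s²/n with f = n/N = 1385/20875 = 0.06634731.
Var(ȳ) = (1 − 0.06634731)·624400000/1385 = 0.93365269·450830.32 = 420918.95.

420900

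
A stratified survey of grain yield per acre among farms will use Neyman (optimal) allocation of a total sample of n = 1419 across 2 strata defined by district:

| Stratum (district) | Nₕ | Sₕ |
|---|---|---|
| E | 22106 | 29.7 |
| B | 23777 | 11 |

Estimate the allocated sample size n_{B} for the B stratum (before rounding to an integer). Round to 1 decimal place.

Neyman allocation: nₕ = n·NₕSₕ / Σⱼ NⱼSⱼ.
Σ NⱼSⱼ = 22106·29.7 + 23777·11 = 918095.2.
n_{B} = 1419·23777·11 / 918095.2 = 404.2.

404.2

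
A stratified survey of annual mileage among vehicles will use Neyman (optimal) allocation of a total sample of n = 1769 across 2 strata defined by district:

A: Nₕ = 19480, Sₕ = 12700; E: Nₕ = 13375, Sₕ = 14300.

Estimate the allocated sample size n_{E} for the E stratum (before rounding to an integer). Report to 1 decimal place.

Neyman allocation: nₕ = n·NₕSₕ / Σⱼ NⱼSⱼ.
Σ NⱼSⱼ = 19480·12700 + 13375·14300 = 4.386585 × 10^8.
n_{E} = 1769·13375·14300 / (4.386585 × 10^8) = 771.3.

771.3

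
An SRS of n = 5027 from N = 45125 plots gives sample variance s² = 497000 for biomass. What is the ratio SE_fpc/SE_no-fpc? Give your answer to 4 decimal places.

0.9427

f = n/N = 5027/45125 = 0.11140166.
SE_no-fpc = √(s²/n) = 9.9431445; SE_fpc = √((1−f)s²/n) = 9.3729543.
Ratio = √(1−f) = 0.94265494.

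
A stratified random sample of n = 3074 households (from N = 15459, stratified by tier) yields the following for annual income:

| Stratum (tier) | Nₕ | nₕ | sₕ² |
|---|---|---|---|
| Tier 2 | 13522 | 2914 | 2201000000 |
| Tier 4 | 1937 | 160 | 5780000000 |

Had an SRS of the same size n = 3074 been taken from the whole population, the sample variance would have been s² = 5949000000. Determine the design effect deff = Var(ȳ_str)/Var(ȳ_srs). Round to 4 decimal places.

Var(ȳ_str) = Σ Wₕ²(1−fₕ)sₕ²/nₕ with Wₕ = Nₕ/15459:
  Tier 2: (13522/15459)²·(1−2914/13522)·2201000000/2914 = 453358.9
  Tier 4: (1937/15459)²·(1−160/1937)·5780000000/160 = 520309.92
  → Var(ȳ_str) = 973668.82.
Var(ȳ_srs) = (1 − 3074/15459)·5949000000/3074 = 1.5504391 × 10^6.
deff = 973668.82 / (1.5504391 × 10^6) = 0.6280.

0.6280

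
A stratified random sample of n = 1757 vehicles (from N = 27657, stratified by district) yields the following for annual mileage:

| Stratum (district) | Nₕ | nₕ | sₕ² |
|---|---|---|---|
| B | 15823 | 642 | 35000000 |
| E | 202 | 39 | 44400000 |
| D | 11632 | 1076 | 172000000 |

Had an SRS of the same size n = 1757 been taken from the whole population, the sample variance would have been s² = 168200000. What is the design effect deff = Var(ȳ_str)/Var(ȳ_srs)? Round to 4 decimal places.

Var(ȳ_str) = Σ Wₕ²(1−fₕ)sₕ²/nₕ with Wₕ = Nₕ/27657:
  B: (15823/27657)²·(1−642/15823)·35000000/642 = 17120.328
  E: (202/27657)²·(1−39/202)·44400000/39 = 49.005768
  D: (11632/27657)²·(1−1076/11632)·172000000/1076 = 25660.187
  → Var(ȳ_str) = 42829.521.
Var(ȳ_srs) = (1 − 1757/27657)·168200000/1757 = 89649.717.
deff = 42829.521 / 89649.717 = 0.4777.

0.4777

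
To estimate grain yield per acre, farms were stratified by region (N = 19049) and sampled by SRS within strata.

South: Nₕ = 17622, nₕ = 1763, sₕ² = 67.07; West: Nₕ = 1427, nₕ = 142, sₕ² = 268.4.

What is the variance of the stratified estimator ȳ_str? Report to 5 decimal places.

Var(ȳ_str) = Σₕ Wₕ²(1 − fₕ)sₕ²/nₕ with Wₕ = Nₕ/N, N = 19049.
South: Wₕ = 0.92508793; term = 0.92508793²·(1 − 0.10004540)·67.07/1763 = 0.029299663.
West: Wₕ = 0.07491207; term = 0.07491207²·(1 − 0.09950946)·268.4/142 = 0.0095516171.
Sum = 0.03885128.

0.03885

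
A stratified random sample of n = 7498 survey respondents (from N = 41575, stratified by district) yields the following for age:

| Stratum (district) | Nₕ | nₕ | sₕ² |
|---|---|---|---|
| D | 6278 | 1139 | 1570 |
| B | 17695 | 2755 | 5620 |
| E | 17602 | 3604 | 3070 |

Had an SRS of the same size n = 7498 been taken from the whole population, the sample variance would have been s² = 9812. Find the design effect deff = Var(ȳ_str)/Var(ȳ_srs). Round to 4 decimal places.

Var(ȳ_str) = Σ Wₕ²(1−fₕ)sₕ²/nₕ with Wₕ = Nₕ/41575:
  D: (6278/41575)²·(1−1139/6278)·1570/1139 = 0.025728315
  B: (17695/41575)²·(1−2755/17695)·5620/2755 = 0.31199768
  E: (17602/41575)²·(1−3604/17602)·3070/3604 = 0.12142751
  → Var(ȳ_str) = 0.45915351.
Var(ȳ_srs) = (1 − 7498/41575)·9812/7498 = 1.0726084.
deff = 0.45915351 / 1.0726084 = 0.4281.

0.4281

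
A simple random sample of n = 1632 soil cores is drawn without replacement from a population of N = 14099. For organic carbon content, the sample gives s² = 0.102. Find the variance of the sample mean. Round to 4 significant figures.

Under SRS without replacement, Var(ȳ) = (1 − f)·s²/n with f = n/N = 1632/14099 = 0.11575289.
Var(ȳ) = (1 − 0.11575289)·0.102/1632 = 0.88424711·6.25 × 10^-5 = 5.5265444 × 10^-5.

5.527 × 10^-5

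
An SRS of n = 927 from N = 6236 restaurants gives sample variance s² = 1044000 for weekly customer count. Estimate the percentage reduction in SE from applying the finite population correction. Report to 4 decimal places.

7.7315

f = n/N = 927/6236 = 0.14865298.
SE_no-fpc = √(s²/n) = 33.559106; SE_fpc = √((1−f)s²/n) = 30.964473.
Ratio = √(1−f) = 0.92268468. Reduction = 100·(1 − 0.92268468) = 7.7315%.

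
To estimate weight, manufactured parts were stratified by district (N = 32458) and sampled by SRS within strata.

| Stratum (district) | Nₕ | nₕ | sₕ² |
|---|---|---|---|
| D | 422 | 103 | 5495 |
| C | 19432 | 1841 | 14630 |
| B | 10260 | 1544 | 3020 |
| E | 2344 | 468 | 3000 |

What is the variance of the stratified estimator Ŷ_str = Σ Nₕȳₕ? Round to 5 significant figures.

Var(Ŷ_str) = Σₕ Nₕ²(1 − fₕ)sₕ²/nₕ.
D: 422²·(1 − 103/422)·5495/103 = 7.181805 × 10^6.
C: 19432²·(1 − 1841/19432)·14630/1841 = 2.7164303 × 10^9.
B: 10260²·(1 − 1544/10260)·3020/1544 = 1.7491386 × 10^8.
E: 2344²·(1 − 468/2344)·3000/468 = 2.8188103 × 10^7.
Sum = 2.9267141 × 10^9.

2.9267 × 10^9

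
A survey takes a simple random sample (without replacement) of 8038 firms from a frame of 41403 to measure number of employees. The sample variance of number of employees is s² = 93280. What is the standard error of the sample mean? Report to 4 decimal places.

Under SRS without replacement, Var(ȳ) = (1 − f)·s²/n with f = n/N = 8038/41403 = 0.19414052.
Var(ȳ) = (1 − 0.19414052)·93280/8038 = 0.80585948·11.604877 = 9.3519.
SE(ȳ) = √(9.3519) = 3.0581.

3.0581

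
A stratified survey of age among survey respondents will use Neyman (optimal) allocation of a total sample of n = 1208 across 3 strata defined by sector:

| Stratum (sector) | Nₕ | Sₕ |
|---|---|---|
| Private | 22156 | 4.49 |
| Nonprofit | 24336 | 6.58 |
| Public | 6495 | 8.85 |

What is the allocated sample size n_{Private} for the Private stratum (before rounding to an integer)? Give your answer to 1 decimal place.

379.0

Neyman allocation: nₕ = n·NₕSₕ / Σⱼ NⱼSⱼ.
Σ NⱼSⱼ = 22156·4.49 + 24336·6.58 + 6495·8.85 = 317092.07.
n_{Private} = 1208·22156·4.49 / 317092.07 = 379.0.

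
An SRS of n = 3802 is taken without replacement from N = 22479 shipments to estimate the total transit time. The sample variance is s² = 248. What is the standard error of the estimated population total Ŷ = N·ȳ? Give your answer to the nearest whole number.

Var(Ŷ) = N²·Var(ȳ) = N²·(1 − n/N)·s²/n.
f = 3802/22479 = 0.16913564; Var(ȳ) = 0.83086436·248/3802 = 0.054196308.
Var(Ŷ) = 22479² · 0.054196308 = 2.7385689 × 10^7.
SE(Ŷ) = √(2.7385689 × 10^7) = 5233.

5233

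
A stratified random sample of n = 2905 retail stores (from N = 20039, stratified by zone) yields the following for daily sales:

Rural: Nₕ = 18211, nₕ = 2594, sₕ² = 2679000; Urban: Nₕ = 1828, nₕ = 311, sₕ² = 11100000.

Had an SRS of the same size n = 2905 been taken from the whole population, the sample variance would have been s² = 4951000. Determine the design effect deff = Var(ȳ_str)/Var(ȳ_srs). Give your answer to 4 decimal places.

Var(ȳ_str) = Σ Wₕ²(1−fₕ)sₕ²/nₕ with Wₕ = Nₕ/20039:
  Rural: (18211/20039)²·(1−2594/18211)·2679000/2594 = 731.44564
  Urban: (1828/20039)²·(1−311/1828)·11100000/311 = 246.47466
  → Var(ȳ_str) = 977.9203.
Var(ȳ_srs) = (1 − 2905/20039)·4951000/2905 = 1457.2347.
deff = 977.9203 / 1457.2347 = 0.6711.

0.6711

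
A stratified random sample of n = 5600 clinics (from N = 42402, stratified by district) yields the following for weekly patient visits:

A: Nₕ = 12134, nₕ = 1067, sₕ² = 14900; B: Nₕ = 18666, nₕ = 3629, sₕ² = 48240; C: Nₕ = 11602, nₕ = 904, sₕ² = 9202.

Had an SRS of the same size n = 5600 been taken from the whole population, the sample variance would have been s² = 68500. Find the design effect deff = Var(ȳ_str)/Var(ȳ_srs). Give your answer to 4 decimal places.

0.3599

Var(ȳ_str) = Σ Wₕ²(1−fₕ)sₕ²/nₕ with Wₕ = Nₕ/42402:
  A: (12134/42402)²·(1−1067/12134)·14900/1067 = 1.042997
  B: (18666/42402)²·(1−3629/18666)·48240/3629 = 2.0752007
  C: (11602/42402)²·(1−904/11602)·9202/904 = 0.70271071
  → Var(ȳ_str) = 3.8209084.
Var(ȳ_srs) = (1 − 5600/42402)·68500/5600 = 10.616653.
deff = 3.8209084 / 10.616653 = 0.3599.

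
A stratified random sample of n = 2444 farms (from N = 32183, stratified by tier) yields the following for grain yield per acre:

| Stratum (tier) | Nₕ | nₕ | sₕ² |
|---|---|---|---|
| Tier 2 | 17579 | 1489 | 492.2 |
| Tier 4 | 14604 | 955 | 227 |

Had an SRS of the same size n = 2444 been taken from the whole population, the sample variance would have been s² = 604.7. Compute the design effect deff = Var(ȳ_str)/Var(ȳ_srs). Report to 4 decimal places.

Var(ȳ_str) = Σ Wₕ²(1−fₕ)sₕ²/nₕ with Wₕ = Nₕ/32183:
  Tier 2: (17579/32183)²·(1−1489/17579)·492.2/1489 = 0.090270131
  Tier 4: (14604/32183)²·(1−955/14604)·227/955 = 0.045744838
  → Var(ȳ_str) = 0.13601497.
Var(ȳ_srs) = (1 − 2444/32183)·604.7/2444 = 0.22863284.
deff = 0.13601497 / 0.22863284 = 0.5949.

0.5949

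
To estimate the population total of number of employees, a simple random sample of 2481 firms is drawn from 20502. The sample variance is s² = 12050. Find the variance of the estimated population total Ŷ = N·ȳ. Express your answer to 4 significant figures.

Var(Ŷ) = N²·Var(ȳ) = N²·(1 − n/N)·s²/n.
f = 2481/20502 = 0.12101258; Var(ȳ) = 0.87898742·12050/2481 = 4.269165.
Var(Ŷ) = 20502² · 4.269165 = 1.7944667 × 10^9.

1.794 × 10^9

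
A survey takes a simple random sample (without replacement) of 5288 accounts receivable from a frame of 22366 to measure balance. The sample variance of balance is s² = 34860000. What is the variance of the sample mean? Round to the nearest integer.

5034

Under SRS without replacement, Var(ȳ) = (1 − f)·s²/n with f = n/N = 5288/22366 = 0.23643030.
Var(ȳ) = (1 − 0.23643030)·34860000/5288 = 0.76356970·6592.2844 = 5033.6687.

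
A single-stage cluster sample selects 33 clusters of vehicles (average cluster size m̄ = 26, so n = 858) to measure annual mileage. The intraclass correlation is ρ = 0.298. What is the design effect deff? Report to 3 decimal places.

deff = 1 + (26 − 1)·0.298 = 1 + 7.45 = 8.45.

8.450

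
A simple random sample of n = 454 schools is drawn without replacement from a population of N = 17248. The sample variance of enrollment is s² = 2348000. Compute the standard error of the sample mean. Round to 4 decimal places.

Under SRS without replacement, Var(ȳ) = (1 − f)·s²/n with f = n/N = 454/17248 = 0.02632189.
Var(ȳ) = (1 − 0.02632189)·2348000/454 = 0.97367811·5171.8062 = 5035.6744.
SE(ȳ) = √(5035.6744) = 70.9625.

70.9625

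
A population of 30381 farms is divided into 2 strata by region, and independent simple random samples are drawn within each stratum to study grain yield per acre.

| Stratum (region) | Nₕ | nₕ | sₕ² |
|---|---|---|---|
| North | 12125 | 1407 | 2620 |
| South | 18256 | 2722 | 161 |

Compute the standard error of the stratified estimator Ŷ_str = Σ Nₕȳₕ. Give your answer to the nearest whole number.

Var(Ŷ_str) = Σₕ Nₕ²(1 − fₕ)sₕ²/nₕ.
North: 12125²·(1 − 1407/12125)·2620/1407 = 2.4199294 × 10^8.
South: 18256²·(1 − 2722/18256)·161/2722 = 1.6773615 × 10^7.
Sum = 2.5876656 × 10^8.
SE = √(2.5876656 × 10^8) = 16086.

16086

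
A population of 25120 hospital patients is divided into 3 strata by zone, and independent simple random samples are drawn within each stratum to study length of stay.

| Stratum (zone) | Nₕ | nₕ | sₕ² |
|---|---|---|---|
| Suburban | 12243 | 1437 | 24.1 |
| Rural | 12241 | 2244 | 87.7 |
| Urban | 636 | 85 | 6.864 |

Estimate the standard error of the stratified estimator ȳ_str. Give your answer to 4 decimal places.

Var(ȳ_str) = Σₕ Wₕ²(1 − fₕ)sₕ²/nₕ with Wₕ = Nₕ/N, N = 25120.
Suburban: Wₕ = 0.48738057; term = 0.48738057²·(1 − 0.11737319)·24.1/1437 = 0.003516202.
Rural: Wₕ = 0.48730096; term = 0.48730096²·(1 − 0.18331836)·87.7/2244 = 0.0075792121.
Urban: Wₕ = 0.02531847; term = 0.02531847²·(1 − 0.13364780)·6.864/85 = 4.4846421 × 10^-5.
Sum = 0.011140261.
SE = √(0.011140261) = 0.1055.

0.1055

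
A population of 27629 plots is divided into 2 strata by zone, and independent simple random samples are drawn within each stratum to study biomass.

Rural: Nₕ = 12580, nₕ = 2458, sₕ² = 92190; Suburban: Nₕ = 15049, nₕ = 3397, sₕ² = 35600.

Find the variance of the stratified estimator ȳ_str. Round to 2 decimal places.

8.66

Var(ȳ_str) = Σₕ Wₕ²(1 − fₕ)sₕ²/nₕ with Wₕ = Nₕ/N, N = 27629.
Rural: Wₕ = 0.45531869; term = 0.45531869²·(1 − 0.19538951)·92190/2458 = 6.2563146.
Suburban: Wₕ = 0.54468131; term = 0.54468131²·(1 − 0.22572928)·35600/3397 = 2.4073112.
Sum = 8.6636258.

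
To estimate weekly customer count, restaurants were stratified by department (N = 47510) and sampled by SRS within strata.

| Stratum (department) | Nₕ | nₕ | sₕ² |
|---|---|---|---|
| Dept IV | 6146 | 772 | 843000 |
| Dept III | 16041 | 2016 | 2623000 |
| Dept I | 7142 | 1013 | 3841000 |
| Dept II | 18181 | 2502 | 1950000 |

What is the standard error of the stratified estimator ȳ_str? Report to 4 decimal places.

17.8218

Var(ȳ_str) = Σₕ Wₕ²(1 − fₕ)sₕ²/nₕ with Wₕ = Nₕ/N, N = 47510.
Dept IV: Wₕ = 0.12936224; term = 0.12936224²·(1 − 0.12561015)·843000/772 = 15.978295.
Dept III: Wₕ = 0.33763418; term = 0.33763418²·(1 − 0.12567795)·2623000/2016 = 129.6797.
Dept I: Wₕ = 0.15032625; term = 0.15032625²·(1 − 0.14183702)·3841000/1013 = 73.531643.
Dept II: Wₕ = 0.38267733; term = 0.38267733²·(1 − 0.13761619)·1950000/2502 = 98.426801.
Sum = 317.61644.
SE = √(317.61644) = 17.8218.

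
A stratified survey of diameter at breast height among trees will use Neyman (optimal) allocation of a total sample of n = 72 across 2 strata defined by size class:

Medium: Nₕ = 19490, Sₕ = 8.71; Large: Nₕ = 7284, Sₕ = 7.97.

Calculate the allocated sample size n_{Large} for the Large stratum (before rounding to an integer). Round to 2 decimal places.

Neyman allocation: nₕ = n·NₕSₕ / Σⱼ NⱼSⱼ.
Σ NⱼSⱼ = 19490·8.71 + 7284·7.97 = 227811.38.
n_{Large} = 72·7284·7.97 / 227811.38 = 18.35.

18.35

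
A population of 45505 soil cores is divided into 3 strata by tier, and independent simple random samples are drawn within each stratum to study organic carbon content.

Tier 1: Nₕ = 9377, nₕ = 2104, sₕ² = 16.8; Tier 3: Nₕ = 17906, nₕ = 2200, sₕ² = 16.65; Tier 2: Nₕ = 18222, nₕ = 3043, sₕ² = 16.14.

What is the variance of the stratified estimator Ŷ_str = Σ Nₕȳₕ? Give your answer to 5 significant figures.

Var(Ŷ_str) = Σₕ Nₕ²(1 − fₕ)sₕ²/nₕ.
Tier 1: 9377²·(1 − 2104/9377)·16.8/2104 = 544554.12.
Tier 3: 17906²·(1 − 2200/17906)·16.65/2200 = 2.1284122 × 10^6.
Tier 2: 18222²·(1 − 3043/18222)·16.14/3043 = 1.467036 × 10^6.
Sum = 4.1400023 × 10^6.

4.1400 × 10^6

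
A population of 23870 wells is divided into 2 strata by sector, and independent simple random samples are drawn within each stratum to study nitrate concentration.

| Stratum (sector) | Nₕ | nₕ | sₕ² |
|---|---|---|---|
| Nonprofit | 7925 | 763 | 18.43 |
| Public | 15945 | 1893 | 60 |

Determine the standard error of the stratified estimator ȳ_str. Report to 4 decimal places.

0.1219

Var(ȳ_str) = Σₕ Wₕ²(1 − fₕ)sₕ²/nₕ with Wₕ = Nₕ/N, N = 23870.
Nonprofit: Wₕ = 0.33200670; term = 0.33200670²·(1 − 0.09627760)·18.43/763 = 0.0024061879.
Public: Wₕ = 0.66799330; term = 0.66799330²·(1 − 0.11872060)·60/1893 = 0.012464029.
Sum = 0.014870217.
SE = √(0.014870217) = 0.1219.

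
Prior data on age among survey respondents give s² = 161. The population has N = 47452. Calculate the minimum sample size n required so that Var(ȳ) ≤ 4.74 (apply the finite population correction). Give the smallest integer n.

Without fpc, n₀ = s²/D = 161/4.74 = 33.9662.
With fpc, (1 − n/N)·s²/n ≤ D requires n ≥ n₀/(1 + n₀/N) = 33.9662/(1 + 33.9662/47452) = 33.9419.
Rounding up, n = 34.

34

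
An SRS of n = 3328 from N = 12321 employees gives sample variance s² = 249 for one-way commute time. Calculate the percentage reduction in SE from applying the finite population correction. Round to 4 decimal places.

f = n/N = 3328/12321 = 0.27010795.
SE_no-fpc = √(s²/n) = 0.27353192; SE_fpc = √((1−f)s²/n) = 0.2336885.
Ratio = √(1−f) = 0.85433720. Reduction = 100·(1 − 0.85433720) = 14.5663%.

14.5663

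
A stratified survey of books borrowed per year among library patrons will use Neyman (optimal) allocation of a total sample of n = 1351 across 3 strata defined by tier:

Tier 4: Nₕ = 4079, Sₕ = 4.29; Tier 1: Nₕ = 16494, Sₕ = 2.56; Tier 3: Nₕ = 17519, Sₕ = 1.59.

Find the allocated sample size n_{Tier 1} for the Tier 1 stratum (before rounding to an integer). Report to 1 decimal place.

Neyman allocation: nₕ = n·NₕSₕ / Σⱼ NⱼSⱼ.
Σ NⱼSⱼ = 4079·4.29 + 16494·2.56 + 17519·1.59 = 87578.76.
n_{Tier 1} = 1351·16494·2.56 / 87578.76 = 651.4.

651.4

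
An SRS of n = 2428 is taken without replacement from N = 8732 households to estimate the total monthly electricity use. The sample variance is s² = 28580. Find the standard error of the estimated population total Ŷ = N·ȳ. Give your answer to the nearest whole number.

Var(Ŷ) = N²·Var(ȳ) = N²·(1 − n/N)·s²/n.
f = 2428/8732 = 0.27805772; Var(ȳ) = 0.72194228·28580/2428 = 8.4979862.
Var(Ŷ) = 8732² · 8.4979862 = 6.4795296 × 10^8.
SE(Ŷ) = √(6.4795296 × 10^8) = 25455.

25455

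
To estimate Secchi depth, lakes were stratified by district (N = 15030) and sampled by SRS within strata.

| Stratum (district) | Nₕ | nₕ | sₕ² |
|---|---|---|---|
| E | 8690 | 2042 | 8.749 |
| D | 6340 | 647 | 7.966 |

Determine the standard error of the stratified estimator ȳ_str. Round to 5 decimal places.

0.05534

Var(ȳ_str) = Σₕ Wₕ²(1 − fₕ)sₕ²/nₕ with Wₕ = Nₕ/N, N = 15030.
E: Wₕ = 0.57817698; term = 0.57817698²·(1 − 0.23498274)·8.749/2042 = 0.0010957097.
D: Wₕ = 0.42182302; term = 0.42182302²·(1 − 0.10205047)·7.966/647 = 0.0019671999.
Sum = 0.0030629096.
SE = √(0.0030629096) = 0.05534.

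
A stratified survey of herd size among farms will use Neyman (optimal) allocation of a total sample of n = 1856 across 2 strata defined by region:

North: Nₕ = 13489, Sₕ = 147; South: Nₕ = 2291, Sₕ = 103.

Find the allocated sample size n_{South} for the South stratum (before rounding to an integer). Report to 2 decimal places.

197.38

Neyman allocation: nₕ = n·NₕSₕ / Σⱼ NⱼSⱼ.
Σ NⱼSⱼ = 13489·147 + 2291·103 = 2.218856 × 10^6.
n_{South} = 1856·2291·103 / (2.218856 × 10^6) = 197.38.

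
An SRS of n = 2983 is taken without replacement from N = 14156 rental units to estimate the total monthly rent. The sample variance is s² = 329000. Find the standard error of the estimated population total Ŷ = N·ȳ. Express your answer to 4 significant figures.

132100

Var(Ŷ) = N²·Var(ȳ) = N²·(1 − n/N)·s²/n.
f = 2983/14156 = 0.21072337; Var(ȳ) = 0.78927663·329000/2983 = 87.050624.
Var(Ŷ) = 14156² · 87.050624 = 1.7444278 × 10^10.
SE(Ŷ) = √(1.7444278 × 10^10) = 132100.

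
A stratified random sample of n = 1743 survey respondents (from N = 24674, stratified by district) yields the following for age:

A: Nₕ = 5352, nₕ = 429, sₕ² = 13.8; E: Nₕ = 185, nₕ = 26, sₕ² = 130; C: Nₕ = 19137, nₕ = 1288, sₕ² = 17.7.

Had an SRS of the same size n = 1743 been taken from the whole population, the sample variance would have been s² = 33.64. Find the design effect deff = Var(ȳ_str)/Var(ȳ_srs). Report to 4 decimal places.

Var(ȳ_str) = Σ Wₕ²(1−fₕ)sₕ²/nₕ with Wₕ = Nₕ/24674:
  A: (5352/24674)²·(1−429/5352)·13.8/429 = 0.0013921583
  E: (185/24674)²·(1−26/185)·130/26 = 2.4157931 × 10^-4
  C: (19137/24674)²·(1−1288/19137)·17.7/1288 = 0.0077102068
  → Var(ȳ_str) = 0.0093439444.
Var(ȳ_srs) = (1 − 1743/24674)·33.64/1743 = 0.017936679.
deff = 0.0093439444 / 0.017936679 = 0.5209.

0.5209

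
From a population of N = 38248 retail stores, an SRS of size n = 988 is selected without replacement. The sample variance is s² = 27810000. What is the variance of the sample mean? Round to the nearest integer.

27421

Under SRS without replacement, Var(ȳ) = (1 − f)·s²/n with f = n/N = 988/38248 = 0.02583142.
Var(ȳ) = (1 − 0.02583142)·27810000/988 = 0.97416858·28147.773 = 27420.676.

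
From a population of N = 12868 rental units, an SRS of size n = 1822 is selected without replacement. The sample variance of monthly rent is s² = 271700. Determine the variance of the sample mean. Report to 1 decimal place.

128.0

Under SRS without replacement, Var(ȳ) = (1 − f)·s²/n with f = n/N = 1822/12868 = 0.14159154.
Var(ȳ) = (1 − 0.14159154)·271700/1822 = 0.85840846·149.12184 = 128.00745.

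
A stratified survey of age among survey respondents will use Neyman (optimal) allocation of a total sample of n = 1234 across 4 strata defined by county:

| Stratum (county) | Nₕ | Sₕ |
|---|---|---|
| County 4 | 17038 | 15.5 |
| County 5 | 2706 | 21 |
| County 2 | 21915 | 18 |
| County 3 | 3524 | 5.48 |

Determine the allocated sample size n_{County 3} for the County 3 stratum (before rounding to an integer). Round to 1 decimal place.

Neyman allocation: nₕ = n·NₕSₕ / Σⱼ NⱼSⱼ.
Σ NⱼSⱼ = 17038·15.5 + 2706·21 + 21915·18 + 3524·5.48 = 734696.52.
n_{County 3} = 1234·3524·5.48 / 734696.52 = 32.4.

32.4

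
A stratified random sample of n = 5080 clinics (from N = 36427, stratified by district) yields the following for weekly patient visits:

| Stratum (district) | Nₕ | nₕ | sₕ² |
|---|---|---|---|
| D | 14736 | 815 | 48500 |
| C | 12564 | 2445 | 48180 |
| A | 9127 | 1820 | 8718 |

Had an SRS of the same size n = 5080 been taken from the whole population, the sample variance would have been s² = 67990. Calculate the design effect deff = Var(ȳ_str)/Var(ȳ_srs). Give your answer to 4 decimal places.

Var(ȳ_str) = Σ Wₕ²(1−fₕ)sₕ²/nₕ with Wₕ = Nₕ/36427:
  D: (14736/36427)²·(1−815/14736)·48500/815 = 9.1999902
  C: (12564/36427)²·(1−2445/12564)·48180/2445 = 1.8880202
  A: (9127/36427)²·(1−1820/9127)·8718/1820 = 0.24074974
  → Var(ȳ_str) = 11.32876.
Var(ȳ_srs) = (1 − 5080/36427)·67990/5080 = 11.517386.
deff = 11.32876 / 11.517386 = 0.9836.

0.9836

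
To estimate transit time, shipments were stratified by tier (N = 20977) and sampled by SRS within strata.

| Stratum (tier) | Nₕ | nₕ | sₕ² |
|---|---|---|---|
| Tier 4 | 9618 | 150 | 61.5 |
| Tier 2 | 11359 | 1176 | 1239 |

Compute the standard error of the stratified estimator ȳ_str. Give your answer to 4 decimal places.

0.6015

Var(ȳ_str) = Σₕ Wₕ²(1 − fₕ)sₕ²/nₕ with Wₕ = Nₕ/N, N = 20977.
Tier 4: Wₕ = 0.45850217; term = 0.45850217²·(1 − 0.01559576)·61.5/150 = 0.084847709.
Tier 2: Wₕ = 0.54149783; term = 0.54149783²·(1 − 0.10353024)·1239/1176 = 0.27694471.
Sum = 0.36179242.
SE = √(0.36179242) = 0.6015.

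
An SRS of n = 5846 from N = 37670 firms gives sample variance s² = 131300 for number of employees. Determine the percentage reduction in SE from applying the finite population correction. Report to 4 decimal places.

f = n/N = 5846/37670 = 0.15518981.
SE_no-fpc = √(s²/n) = 4.7391773; SE_fpc = √((1−f)s²/n) = 4.3559464.
Ratio = √(1−f) = 0.91913557. Reduction = 100·(1 − 0.91913557) = 8.0864%.

8.0864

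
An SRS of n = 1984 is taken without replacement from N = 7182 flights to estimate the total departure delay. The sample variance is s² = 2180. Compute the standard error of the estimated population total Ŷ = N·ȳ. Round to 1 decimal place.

Var(Ŷ) = N²·Var(ȳ) = N²·(1 − n/N)·s²/n.
f = 1984/7182 = 0.27624617; Var(ȳ) = 0.72375383·2180/1984 = 0.7952537.
Var(Ŷ) = 7182² · 0.7952537 = 4.102008 × 10^7.
SE(Ŷ) = √(4.102008 × 10^7) = 6404.7.

6404.7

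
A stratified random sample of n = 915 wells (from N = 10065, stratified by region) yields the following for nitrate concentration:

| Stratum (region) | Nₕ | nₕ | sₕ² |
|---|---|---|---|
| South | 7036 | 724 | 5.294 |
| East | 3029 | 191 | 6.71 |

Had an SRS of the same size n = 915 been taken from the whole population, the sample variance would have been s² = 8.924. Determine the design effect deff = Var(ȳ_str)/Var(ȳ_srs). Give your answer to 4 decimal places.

Var(ȳ_str) = Σ Wₕ²(1−fₕ)sₕ²/nₕ with Wₕ = Nₕ/10065:
  South: (7036/10065)²·(1−724/7036)·5.294/724 = 0.0032056096
  East: (3029/10065)²·(1−191/3029)·6.71/191 = 0.0029810774
  → Var(ȳ_str) = 0.006186687.
Var(ȳ_srs) = (1 − 915/10065)·8.924/915 = 0.0088663686.
deff = 0.006186687 / 0.0088663686 = 0.6978.

0.6978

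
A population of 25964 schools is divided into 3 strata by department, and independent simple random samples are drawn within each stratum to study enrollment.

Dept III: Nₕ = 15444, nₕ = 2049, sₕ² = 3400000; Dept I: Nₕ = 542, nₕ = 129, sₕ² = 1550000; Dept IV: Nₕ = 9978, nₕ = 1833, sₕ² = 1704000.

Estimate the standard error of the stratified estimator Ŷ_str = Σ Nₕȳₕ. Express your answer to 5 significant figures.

649240

Var(Ŷ_str) = Σₕ Nₕ²(1 − fₕ)sₕ²/nₕ.
Dept III: 15444²·(1 − 2049/15444)·3400000/2049 = 3.4327286 × 10^11.
Dept I: 542²·(1 − 129/542)·1550000/129 = 2.6896225 × 10^9.
Dept IV: 9978²·(1 − 1833/9978)·1704000/1833 = 7.555126 × 10^10.
Sum = 4.2151374 × 10^11.
SE = √(4.2151374 × 10^11) = 649240.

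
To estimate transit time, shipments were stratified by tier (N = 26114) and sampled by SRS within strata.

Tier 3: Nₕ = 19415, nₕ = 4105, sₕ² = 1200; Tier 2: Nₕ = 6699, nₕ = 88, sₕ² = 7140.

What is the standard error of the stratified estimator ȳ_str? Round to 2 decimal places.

2.32

Var(ȳ_str) = Σₕ Wₕ²(1 − fₕ)sₕ²/nₕ with Wₕ = Nₕ/N, N = 26114.
Tier 3: Wₕ = 0.74347094; term = 0.74347094²·(1 − 0.21143446)·1200/4105 = 0.12741891.
Tier 2: Wₕ = 0.25652906; term = 0.25652906²·(1 − 0.01313629)·7140/88 = 5.2692145.
Sum = 5.3966334.
SE = √(5.3966334) = 2.32.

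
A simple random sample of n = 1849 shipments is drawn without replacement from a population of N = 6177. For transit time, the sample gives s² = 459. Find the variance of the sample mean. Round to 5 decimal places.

Under SRS without replacement, Var(ȳ) = (1 − f)·s²/n with f = n/N = 1849/6177 = 0.29933625.
Var(ȳ) = (1 − 0.29933625)·459/1849 = 0.70066375·0.24824229 = 0.17393438.

0.17393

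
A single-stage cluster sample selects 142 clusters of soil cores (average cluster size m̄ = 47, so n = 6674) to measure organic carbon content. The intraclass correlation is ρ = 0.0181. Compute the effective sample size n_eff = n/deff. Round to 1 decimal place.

deff = 1 + (47 − 1)·0.0181 = 1 + 0.8326 = 1.8326.
n_eff = 6674 / 1.8326 = 3641.8.

3641.8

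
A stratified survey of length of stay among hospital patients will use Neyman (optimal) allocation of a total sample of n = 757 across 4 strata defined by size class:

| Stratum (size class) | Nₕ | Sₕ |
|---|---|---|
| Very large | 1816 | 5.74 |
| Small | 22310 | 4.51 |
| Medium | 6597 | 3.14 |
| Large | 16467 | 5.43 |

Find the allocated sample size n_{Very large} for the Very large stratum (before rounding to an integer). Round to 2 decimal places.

35.68

Neyman allocation: nₕ = n·NₕSₕ / Σⱼ NⱼSⱼ.
Σ NⱼSⱼ = 1816·5.74 + 22310·4.51 + 6597·3.14 + 16467·5.43 = 221172.33.
n_{Very large} = 757·1816·5.74 / 221172.33 = 35.68.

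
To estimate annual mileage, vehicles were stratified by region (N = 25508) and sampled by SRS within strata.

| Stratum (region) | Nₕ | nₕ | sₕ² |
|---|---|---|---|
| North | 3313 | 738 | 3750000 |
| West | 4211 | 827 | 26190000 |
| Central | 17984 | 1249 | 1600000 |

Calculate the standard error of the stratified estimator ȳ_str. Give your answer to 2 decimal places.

36.78

Var(ȳ_str) = Σₕ Wₕ²(1 − fₕ)sₕ²/nₕ with Wₕ = Nₕ/N, N = 25508.
North: Wₕ = 0.12988082; term = 0.12988082²·(1 − 0.22275883)·3750000/738 = 66.622474.
West: Wₕ = 0.16508546; term = 0.16508546²·(1 − 0.19639041)·26190000/827 = 693.57394.
Central: Wₕ = 0.70503371; term = 0.70503371²·(1 − 0.06945062)·1600000/1249 = 592.53872.
Sum = 1352.7351.
SE = √(1352.7351) = 36.78.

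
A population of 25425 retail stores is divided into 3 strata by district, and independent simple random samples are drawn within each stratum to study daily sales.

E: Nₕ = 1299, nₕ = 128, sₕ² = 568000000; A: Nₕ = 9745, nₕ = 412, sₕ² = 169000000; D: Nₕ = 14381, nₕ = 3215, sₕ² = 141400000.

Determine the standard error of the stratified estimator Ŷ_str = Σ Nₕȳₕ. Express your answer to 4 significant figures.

7.150 × 10^6

Var(Ŷ_str) = Σₕ Nₕ²(1 − fₕ)sₕ²/nₕ.
E: 1299²·(1 − 128/1299)·568000000/128 = 6.7500099 × 10^12.
A: 9745²·(1 − 412/9745)·169000000/412 = 3.7307195 × 10^13.
D: 14381²·(1 − 3215/14381)·141400000/3215 = 7.062446 × 10^12.
Sum = 5.1119651 × 10^13.
SE = √(5.1119651 × 10^13) = 7.150 × 10^6.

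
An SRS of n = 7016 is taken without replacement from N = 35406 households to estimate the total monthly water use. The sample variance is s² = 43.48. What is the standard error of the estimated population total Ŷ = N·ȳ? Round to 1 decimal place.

2495.9

Var(Ŷ) = N²·Var(ȳ) = N²·(1 − n/N)·s²/n.
f = 7016/35406 = 0.19815850; Var(ȳ) = 0.80184150·43.48/7016 = 0.004969223.
Var(Ŷ) = 35406² · 0.004969223 = 6.2293426 × 10^6.
SE(Ŷ) = √(6.2293426 × 10^6) = 2495.9.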